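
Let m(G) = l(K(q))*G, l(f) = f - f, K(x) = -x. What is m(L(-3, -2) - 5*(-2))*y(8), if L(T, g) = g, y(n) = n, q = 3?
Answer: 0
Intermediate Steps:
l(f) = 0
m(G) = 0 (m(G) = 0*G = 0)
m(L(-3, -2) - 5*(-2))*y(8) = 0*8 = 0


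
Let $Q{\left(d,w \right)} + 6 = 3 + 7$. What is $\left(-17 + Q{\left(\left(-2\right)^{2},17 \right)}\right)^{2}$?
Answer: $169$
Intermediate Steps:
$Q{\left(d,w \right)} = 4$ ($Q{\left(d,w \right)} = -6 + \left(3 + 7\right) = -6 + 10 = 4$)
$\left(-17 + Q{\left(\left(-2\right)^{2},17 \right)}\right)^{2} = \left(-17 + 4\right)^{2} = \left(-13\right)^{2} = 169$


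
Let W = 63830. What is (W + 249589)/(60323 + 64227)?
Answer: 313419/124550 ≈ 2.5164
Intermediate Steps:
(W + 249589)/(60323 + 64227) = (63830 + 249589)/(60323 + 64227) = 313419/124550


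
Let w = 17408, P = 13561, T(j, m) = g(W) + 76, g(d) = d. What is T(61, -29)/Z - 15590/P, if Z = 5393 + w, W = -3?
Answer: -354477637/309204361 ≈ -1.1464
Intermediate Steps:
T(j, m) = 73 (T(j, m) = -3 + 76 = 73)
Z = 22801 (Z = 5393 + 17408 = 22801)
T(61, -29)/Z - 15590/P = 73/22801 - 15590/13561 = -354477637/309204361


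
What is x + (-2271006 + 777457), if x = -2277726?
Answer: -3771275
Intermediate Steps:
x + (-2271006 + 777457) = -2277726 + (-2271006 + 777457) = -2277726 - 1493549 = -3771275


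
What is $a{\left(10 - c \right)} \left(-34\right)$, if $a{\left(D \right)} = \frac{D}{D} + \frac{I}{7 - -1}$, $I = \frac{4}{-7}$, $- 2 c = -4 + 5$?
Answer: $- \frac{221}{7} \approx -31.571$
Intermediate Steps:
$c = - \frac{1}{2}$ ($c = - \frac{-4 + 5}{2} = \left(- \frac{1}{2}\right) 1 = - \frac{1}{2} \approx -0.5$)
$I = - \frac{4}{7}$ ($I = 4 \left(- \frac{1}{7}\right) = - \frac{4}{7} \approx -0.57143$)
$a{\left(D \right)} = \frac{13}{14}$ ($a{\left(D \right)} = \frac{D}{D} - \frac{4}{7 \left(7 - -1\right)} = 1 - \frac{4}{7 \left(7 + 1\right)} = 1 - \frac{4}{7 \cdot 8} = 1 - \frac{1}{14} = \frac{13}{14}$)
$a{\left(10 - c \right)} \left(-34\right) = \frac{13}{14} \left(-34\right) = - \frac{221}{7}$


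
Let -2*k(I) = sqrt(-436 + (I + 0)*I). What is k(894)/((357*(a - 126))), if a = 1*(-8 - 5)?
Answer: 10*sqrt(1997)/49623 ≈ 0.0090055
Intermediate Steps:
a = -13 (a = 1*(-13) = -13)
k(I) = -sqrt(-436 + I**2)/2 (k(I) = -sqrt(-436 + (I + 0)*I)/2 = -sqrt(-436 + I*I)/2 = -sqrt(-436 + I**2)/2)
k(894)/((357*(a - 126))) = (-sqrt(-436 + 894**2)/2)/((357*(-13 - 126))) = (-sqrt(-436 + 799236)/2)/((357*(-139))) = -10*sqrt(1997)/(-49623) = -10*sqrt(1997)*(-1/49623) = 10*sqrt(1997)/49623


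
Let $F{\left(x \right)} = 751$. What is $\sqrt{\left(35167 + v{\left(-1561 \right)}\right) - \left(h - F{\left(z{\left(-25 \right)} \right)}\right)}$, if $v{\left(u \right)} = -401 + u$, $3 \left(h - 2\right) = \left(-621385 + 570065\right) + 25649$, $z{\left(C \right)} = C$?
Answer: $\sqrt{42511} \approx 206.18$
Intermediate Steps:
$h = -8555$ ($h = 2 + \frac{\left(-621385 + 570065\right) + 25649}{3} = 2 + \frac{-51320 + 25649}{3} = 2 + \frac{1}{3} \left(-25671\right) = 2 - 8557 = -8555$)
$\sqrt{\left(35167 + v{\left(-1561 \right)}\right) - \left(h - F{\left(z{\left(-25 \right)} \right)}\right)} = \sqrt{\left(35167 - 1962\right) + \left(751 - -8555\right)} = \sqrt{\left(35167 - 1962\right) + \left(751 + 8555\right)} = \sqrt{33205 + 9306} = \sqrt{42511}$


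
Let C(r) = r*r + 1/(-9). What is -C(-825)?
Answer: -6125624/9 ≈ -6.8063e+5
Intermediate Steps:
C(r) = -1/9 + r**2 (C(r) = r**2 - 1/9 = -1/9 + r**2)
-C(-825) = -(-1/9 + (-825)**2) = -(-1/9 + 680625) = -1*6125624/9 = -6125624/9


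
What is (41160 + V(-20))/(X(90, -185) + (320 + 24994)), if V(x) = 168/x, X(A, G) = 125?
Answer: 205758/127195 ≈ 1.6177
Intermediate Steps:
(41160 + V(-20))/(X(90, -185) + (320 + 24994)) = (41160 + 168/(-20))/(125 + (320 + 24994)) = (41160 + 168*(-1/20))/(125 + 25314) = (41160 - 42/5)/25439 = (205758/5)*(1/25439) = 205758/127195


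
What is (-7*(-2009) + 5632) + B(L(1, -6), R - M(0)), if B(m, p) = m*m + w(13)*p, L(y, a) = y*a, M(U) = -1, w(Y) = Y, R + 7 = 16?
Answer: 19861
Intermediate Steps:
R = 9 (R = -7 + 16 = 9)
L(y, a) = a*y
B(m, p) = m² + 13*p (B(m, p) = m*m + 13*p = m² + 13*p)
(-7*(-2009) + 5632) + B(L(1, -6), R - M(0)) = (-7*(-2009) + 5632) + ((-6*1)² + 13*(9 - 1*(-1))) = (14063 + 5632) + ((-6)² + 13*(9 + 1)) = 19695 + (36 + 13*10) = 19695 + (36 + 130) = 19695 + 166 = 19861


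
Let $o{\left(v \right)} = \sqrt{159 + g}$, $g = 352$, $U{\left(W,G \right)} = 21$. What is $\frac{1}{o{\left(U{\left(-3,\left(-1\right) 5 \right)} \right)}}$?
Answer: $\frac{\sqrt{511}}{511} \approx 0.044237$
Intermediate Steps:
$o{\left(v \right)} = \sqrt{511}$ ($o{\left(v \right)} = \sqrt{159 + 352} = \sqrt{511}$)
$\frac{1}{o{\left(U{\left(-3,\left(-1\right) 5 \right)} \right)}} = \frac{1}{\sqrt{511}} = \frac{\sqrt{511}}{511}$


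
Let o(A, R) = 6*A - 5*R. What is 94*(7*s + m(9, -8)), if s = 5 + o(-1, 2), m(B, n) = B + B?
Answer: -5546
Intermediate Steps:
o(A, R) = -5*R + 6*A
m(B, n) = 2*B
s = -11 (s = 5 + (-5*2 + 6*(-1)) = 5 + (-10 - 6) = 5 - 16 = -11)
94*(7*s + m(9, -8)) = 94*(7*(-11) + 2*9) = 94*(-77 + 18) = 94*(-59) = -5546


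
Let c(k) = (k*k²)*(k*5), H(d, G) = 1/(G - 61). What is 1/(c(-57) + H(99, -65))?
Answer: 126/6650280629 ≈ 1.8947e-8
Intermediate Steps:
H(d, G) = 1/(-61 + G)
c(k) = 5*k⁴ (c(k) = k³*(5*k) = 5*k⁴)
1/(c(-57) + H(99, -65)) = 1/(5*(-57)⁴ + 1/(-61 - 65)) = 1/(5*10556001 + 1/(-126)) = 1/(52780005 - 1/126) = 1/(6650280629/126) = 126/6650280629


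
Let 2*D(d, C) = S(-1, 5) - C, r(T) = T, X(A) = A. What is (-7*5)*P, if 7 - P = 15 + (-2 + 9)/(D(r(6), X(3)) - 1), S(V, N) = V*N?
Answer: 231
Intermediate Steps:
S(V, N) = N*V
D(d, C) = -5/2 - C/2 (D(d, C) = (5*(-1) - C)/2 = (-5 - C)/2 = -5/2 - C/2)
P = -33/5 (P = 7 - (15 + (-2 + 9)/((-5/2 - ½*3) - 1)) = 7 - (15 + 7/((-5/2 - 3/2) - 1)) = 7 - (15 + 7/(-4 - 1)) = 7 - (15 + 7/(-5)) = 7 - (15 + 7*(-⅕)) = 7 - (15 - 7/5) = 7 - 1*68/5 = 7 - 68/5 = -33/5 ≈ -6.6000)
(-7*5)*P = -7*5*(-33/5) = -35*(-33/5) = 231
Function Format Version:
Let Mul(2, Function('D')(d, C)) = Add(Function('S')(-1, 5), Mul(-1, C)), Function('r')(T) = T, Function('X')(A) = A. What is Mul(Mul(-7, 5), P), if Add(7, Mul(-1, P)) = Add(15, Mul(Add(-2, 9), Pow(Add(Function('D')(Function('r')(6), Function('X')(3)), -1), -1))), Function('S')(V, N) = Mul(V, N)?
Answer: 231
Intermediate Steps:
Function('S')(V, N) = Mul(N, V)
Function('D')(d, C) = Add(Rational(-5, 2), Mul(Rational(-1, 2), C)) (Function('D')(d, C) = Mul(Rational(1, 2), Add(Mul(5, -1), Mul(-1, C))) = Mul(Rational(1, 2), Add(-5, Mul(-1, C))) = Add(Rational(-5, 2), Mul(Rational(-1, 2), C)))
P = Rational(-33, 5) (P = Add(7, Mul(-1, Add(15, Mul(Add(-2, 9), Pow(Add(Add(Rational(-5, 2), Mul(Rational(-1, 2), 3)), -1), -1))))) = Add(7, Mul(-1, Add(15, Mul(7, Pow(Add(Add(Rational(-5, 2), Rational(-3, 2)), -1), -1))))) = Add(7, Mul(-1, Add(15, Mul(7, Pow(Add(-4, -1), -1))))) = Add(7, Mul(-1, Add(15, Mul(7, Pow(-5, -1))))) = Add(7, Mul(-1, Add(15, Mul(7, Rational(-1, 5))))) = Add(7, Mul(-1, Add(15, Rational(-7, 5)))) = Add(7, Mul(-1, Rational(68, 5))) = Add(7, Rational(-68, 5)) = Rational(-33, 5) ≈ -6.6000)
Mul(Mul(-7, 5), P) = Mul(Mul(-7, 5), Rational(-33, 5)) = Mul(-35, Rational(-33, 5)) = 231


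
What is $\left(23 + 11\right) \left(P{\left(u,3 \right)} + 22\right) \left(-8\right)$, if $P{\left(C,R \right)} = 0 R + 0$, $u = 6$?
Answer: $-5984$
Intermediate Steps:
$P{\left(C,R \right)} = 0$ ($P{\left(C,R \right)} = 0 + 0 = 0$)
$\left(23 + 11\right) \left(P{\left(u,3 \right)} + 22\right) \left(-8\right) = \left(23 + 11\right) \left(0 + 22\right) \left(-8\right) = 34 \cdot 22 \left(-8\right) = 748 \left(-8\right) = -5984$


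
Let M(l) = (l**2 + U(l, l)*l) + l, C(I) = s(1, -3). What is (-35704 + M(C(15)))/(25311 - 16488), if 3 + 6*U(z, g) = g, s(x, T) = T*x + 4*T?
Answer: -35449/8823 ≈ -4.0178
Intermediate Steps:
s(x, T) = 4*T + T*x
C(I) = -15 (C(I) = -3*(4 + 1) = -3*5 = -15)
U(z, g) = -1/2 + g/6
M(l) = l + l**2 + l*(-1/2 + l/6) (M(l) = (l**2 + (-1/2 + l/6)*l) + l = (l**2 + l*(-1/2 + l/6)) + l = l + l**2 + l*(-1/2 + l/6))
(-35704 + M(C(15)))/(25311 - 16488) = (-35704 + (1/6)*(-15)*(3 + 7*(-15)))/(25311 - 16488) = (-35704 + (1/6)*(-15)*(3 - 105))/8823 = (-35704 + (1/6)*(-15)*(-102))*(1/8823) = (-35704 + 255)*(1/8823) = -35449*1/8823 = -35449/8823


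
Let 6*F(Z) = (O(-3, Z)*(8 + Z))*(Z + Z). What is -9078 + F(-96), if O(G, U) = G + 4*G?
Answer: -51318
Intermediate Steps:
O(G, U) = 5*G
F(Z) = Z*(-120 - 15*Z)/3 (F(Z) = (((5*(-3))*(8 + Z))*(Z + Z))/6 = ((-15*(8 + Z))*(2*Z))/6 = ((-120 - 15*Z)*(2*Z))/6 = (2*Z*(-120 - 15*Z))/6 = Z*(-120 - 15*Z)/3)
-9078 + F(-96) = -9078 - 5*(-96)*(8 - 96) = -9078 - 5*(-96)*(-88) = -9078 - 42240 = -51318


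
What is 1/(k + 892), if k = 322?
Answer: 1/1214 ≈ 0.00082372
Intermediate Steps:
1/(k + 892) = 1/(322 + 892) = 1/1214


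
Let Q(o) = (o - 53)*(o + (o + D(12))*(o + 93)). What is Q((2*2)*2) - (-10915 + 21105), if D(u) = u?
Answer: -101450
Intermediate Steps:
Q(o) = (-53 + o)*(o + (12 + o)*(93 + o)) (Q(o) = (o - 53)*(o + (o + 12)*(o + 93)) = (-53 + o)*(o + (12 + o)*(93 + o)))
Q((2*2)*2) - (-10915 + 21105) = (-59148 + ((2*2)*2)³ - 4502*2*2*2 + 53*((2*2)*2)²) - (-10915 + 21105) = (-59148 + (4*2)³ - 18008*2 + 53*(4*2)²) - 1*10190 = (-59148 + 8³ - 4502*8 + 53*8²) - 10190 = (-59148 + 512 - 36016 + 53*64) - 10190 = (-59148 + 512 - 36016 + 3392) - 10190 = -91260 - 10190 = -101450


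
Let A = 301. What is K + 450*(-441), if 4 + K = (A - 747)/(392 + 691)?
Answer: -214926128/1083 ≈ -1.9845e+5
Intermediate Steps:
K = -4778/1083 (K = -4 + (301 - 747)/(392 + 691) = -4 - 446/1083 = -4778/1083 ≈ -4.4118)
K + 450*(-441) = -4778/1083 + 450*(-441) = -4778/1083 - 198450 = -214926128/1083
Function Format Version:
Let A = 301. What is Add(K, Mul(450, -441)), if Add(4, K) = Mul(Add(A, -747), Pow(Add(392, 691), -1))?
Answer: Rational(-214926128, 1083) ≈ -1.9845e+5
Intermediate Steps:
K = Rational(-4778, 1083) (K = Add(-4, Mul(Add(301, -747), Pow(Add(392, 691), -1))) = Add(-4, Mul(-446, Pow(1083, -1))) = Add(-4, Mul(-446, Rational(1, 1083))) = Add(-4, Rational(-446, 1083)) = Rational(-4778, 1083) ≈ -4.4118)
Add(K, Mul(450, -441)) = Add(Rational(-4778, 1083), Mul(450, -441)) = Add(Rational(-4778, 1083), -198450) = Rational(-214926128, 1083)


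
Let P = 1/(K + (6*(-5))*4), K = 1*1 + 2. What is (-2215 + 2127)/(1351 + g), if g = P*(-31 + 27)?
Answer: -10296/158071 ≈ -0.065135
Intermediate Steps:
K = 3 (K = 1 + 2 = 3)
P = -1/117 (P = 1/(3 + (6*(-5))*4) = 1/(3 - 30*4) = 1/(3 - 120) = 1/(-117) = -1/117 ≈ -0.0085470)
g = 4/117 (g = -(-31 + 27)/117 = -1/117*(-4) = 4/117 ≈ 0.034188)
(-2215 + 2127)/(1351 + g) = (-2215 + 2127)/(1351 + 4/117) = -88/158071/117 = -88*117/158071 = -10296/158071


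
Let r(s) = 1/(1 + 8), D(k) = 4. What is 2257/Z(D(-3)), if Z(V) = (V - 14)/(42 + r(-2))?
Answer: -855403/90 ≈ -9504.5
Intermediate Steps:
r(s) = ⅑ (r(s) = 1/9 = ⅑)
Z(V) = -126/379 + 9*V/379 (Z(V) = (V - 14)/(42 + ⅑) = (-14 + V)/(379/9) = (-14 + V)*(9/379) = -126/379 + 9*V/379)
2257/Z(D(-3)) = 2257/(-126/379 + (9/379)*4) = 2257/(-126/379 + 36/379) = 2257/(-90/379) = 2257*(-379/90) = -855403/90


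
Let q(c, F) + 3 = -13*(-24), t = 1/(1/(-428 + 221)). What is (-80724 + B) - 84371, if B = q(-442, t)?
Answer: -164786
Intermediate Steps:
t = -207 (t = 1/(1/(-207)) = 1/(-1/207) = -207)
q(c, F) = 309 (q(c, F) = -3 - 13*(-24) = -3 + 312 = 309)
B = 309
(-80724 + B) - 84371 = (-80724 + 309) - 84371 = -80415 - 84371 = -164786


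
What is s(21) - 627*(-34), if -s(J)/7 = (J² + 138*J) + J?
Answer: -2202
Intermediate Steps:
s(J) = -973*J - 7*J² (s(J) = -7*((J² + 138*J) + J) = -7*(J² + 139*J) = -973*J - 7*J²)
s(21) - 627*(-34) = -7*21*(139 + 21) - 627*(-34) = -7*21*160 + 21318 = -23520 + 21318 = -2202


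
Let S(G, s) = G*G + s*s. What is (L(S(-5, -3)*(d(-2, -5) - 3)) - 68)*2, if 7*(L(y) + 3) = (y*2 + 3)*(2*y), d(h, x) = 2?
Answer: 7846/7 ≈ 1120.9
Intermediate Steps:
S(G, s) = G² + s²
L(y) = -3 + 2*y*(3 + 2*y)/7 (L(y) = -3 + ((y*2 + 3)*(2*y))/7 = -3 + ((2*y + 3)*(2*y))/7 = -3 + ((3 + 2*y)*(2*y))/7 = -3 + (2*y*(3 + 2*y))/7 = -3 + 2*y*(3 + 2*y)/7)
(L(S(-5, -3)*(d(-2, -5) - 3)) - 68)*2 = ((-3 + 4*(((-5)² + (-3)²)*(2 - 3))²/7 + 6*(((-5)² + (-3)²)*(2 - 3))/7) - 68)*2 = ((-3 + 4*((25 + 9)*(-1))²/7 + 6*((25 + 9)*(-1))/7) - 68)*2 = ((-3 + 4*(34*(-1))²/7 + 6*(34*(-1))/7) - 68)*2 = ((-3 + (4/7)*(-34)² + (6/7)*(-34)) - 68)*2 = ((-3 + (4/7)*1156 - 204/7) - 68)*2 = ((-3 + 4624/7 - 204/7) - 68)*2 = (4399/7 - 68)*2 = (3923/7)*2 = 7846/7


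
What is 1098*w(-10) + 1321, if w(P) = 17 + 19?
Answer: 40849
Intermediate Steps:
w(P) = 36
1098*w(-10) + 1321 = 1098*36 + 1321 = 39528 + 1321 = 40849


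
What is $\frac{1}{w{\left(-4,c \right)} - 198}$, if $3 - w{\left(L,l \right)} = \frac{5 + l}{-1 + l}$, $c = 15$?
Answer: $- \frac{7}{1375} \approx -0.0050909$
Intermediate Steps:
$w{\left(L,l \right)} = 3 - \frac{5 + l}{-1 + l}$
$\frac{1}{w{\left(-4,c \right)} - 198} = \frac{1}{\frac{2 \left(-4 + 15\right)}{-1 + 15} - 198} = \frac{1}{2 \cdot \frac{1}{14} \cdot 11 - 198} = \frac{1}{\frac{11}{7} - 198} = \frac{1}{- \frac{1375}{7}} = - \frac{7}{1375}$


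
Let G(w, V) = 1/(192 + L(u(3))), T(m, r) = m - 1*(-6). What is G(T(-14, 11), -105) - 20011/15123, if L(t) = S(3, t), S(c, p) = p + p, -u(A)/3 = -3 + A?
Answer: -425221/322624 ≈ -1.3180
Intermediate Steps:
u(A) = 9 - 3*A (u(A) = -3*(-3 + A) = 9 - 3*A)
S(c, p) = 2*p
L(t) = 2*t
T(m, r) = 6 + m (T(m, r) = m + 6 = 6 + m)
G(w, V) = 1/192 (G(w, V) = 1/(192 + 2*(9 - 3*3)) = 1/(192 + 2*(9 - 9)) = 1/(192 + 2*0) = 1/(192 + 0) = 1/192)
G(T(-14, 11), -105) - 20011/15123 = 1/192 - 20011/15123 = -425221/322624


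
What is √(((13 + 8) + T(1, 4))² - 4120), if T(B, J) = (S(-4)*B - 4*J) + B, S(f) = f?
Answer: 14*I*√21 ≈ 64.156*I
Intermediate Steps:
T(B, J) = -4*J - 3*B (T(B, J) = (-4*B - 4*J) + B = -4*J - 3*B)
√(((13 + 8) + T(1, 4))² - 4120) = √(((13 + 8) + (-4*4 - 3*1))² - 4120) = √((21 + (-16 - 3))² - 4120) = √((21 - 19)² - 4120) = √(2² - 4120) = √(4 - 4120) = √(-4116) = 14*I*√21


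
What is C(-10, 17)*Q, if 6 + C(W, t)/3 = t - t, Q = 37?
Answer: -666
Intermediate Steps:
C(W, t) = -18 (C(W, t) = -18 + 3*(t - t) = -18 + 3*0 = -18 + 0 = -18)
C(-10, 17)*Q = -18*37 = -666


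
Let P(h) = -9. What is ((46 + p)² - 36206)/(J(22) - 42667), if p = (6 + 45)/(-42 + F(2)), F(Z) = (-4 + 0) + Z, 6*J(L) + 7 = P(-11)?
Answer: 28372323/35403632 ≈ 0.80140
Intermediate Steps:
J(L) = -8/3 (J(L) = -7/6 + (⅙)*(-9) = -7/6 - 3/2 = -8/3)
F(Z) = -4 + Z
p = -51/44 (p = (6 + 45)/(-42 + (-4 + 2)) = 51/(-42 - 2) = 51/(-44) = 51*(-1/44) = -51/44 ≈ -1.1591)
((46 + p)² - 36206)/(J(22) - 42667) = ((46 - 51/44)² - 36206)/(-8/3 - 42667) = ((1973/44)² - 36206)/(-128009/3) = (3892729/1936 - 36206)*(-3/128009) = -66202087/1936*(-3/128009) = 28372323/35403632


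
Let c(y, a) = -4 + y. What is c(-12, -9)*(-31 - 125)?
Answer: 2496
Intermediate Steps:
c(-12, -9)*(-31 - 125) = (-4 - 12)*(-31 - 125) = -16*(-156) = 2496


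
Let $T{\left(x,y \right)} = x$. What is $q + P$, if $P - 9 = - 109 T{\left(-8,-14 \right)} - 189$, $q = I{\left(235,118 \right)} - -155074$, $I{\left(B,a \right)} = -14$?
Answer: $155752$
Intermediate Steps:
$q = 155060$ ($q = -14 - -155074 = -14 + 155074 = 155060$)
$P = 692$ ($P = 9 - -683 = 9 + \left(872 - 189\right) = 9 + 683 = 692$)
$q + P = 155060 + 692 = 155752$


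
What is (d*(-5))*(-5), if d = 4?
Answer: 100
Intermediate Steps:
(d*(-5))*(-5) = (4*(-5))*(-5) = -20*(-5) = 100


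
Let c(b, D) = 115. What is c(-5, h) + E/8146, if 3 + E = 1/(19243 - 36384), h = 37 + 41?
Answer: 8028732983/69815293 ≈ 115.00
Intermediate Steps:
h = 78
E = -51424/17141 (E = -3 + 1/(19243 - 36384) = -3 + 1/(-17141) = -3 - 1/17141 = -51424/17141 ≈ -3.0001)
c(-5, h) + E/8146 = 115 - 51424/17141/8146 = 115 - 51424/17141*1/8146 = 115 - 25712/69815293 = 8028732983/69815293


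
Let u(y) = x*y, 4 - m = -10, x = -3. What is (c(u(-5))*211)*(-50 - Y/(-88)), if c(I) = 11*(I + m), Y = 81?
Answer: -26427961/8 ≈ -3.3035e+6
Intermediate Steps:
m = 14 (m = 4 - 1*(-10) = 4 + 10 = 14)
u(y) = -3*y
c(I) = 154 + 11*I (c(I) = 11*(I + 14) = 11*(14 + I) = 154 + 11*I)
(c(u(-5))*211)*(-50 - Y/(-88)) = ((154 + 11*(-3*(-5)))*211)*(-50 - 81/(-88)) = ((154 + 11*15)*211)*(-50 - 81*(-1)/88) = ((154 + 165)*211)*(-50 - 1*(-81/88)) = (319*211)*(-50 + 81/88) = 67309*(-4319/88) = -26427961/8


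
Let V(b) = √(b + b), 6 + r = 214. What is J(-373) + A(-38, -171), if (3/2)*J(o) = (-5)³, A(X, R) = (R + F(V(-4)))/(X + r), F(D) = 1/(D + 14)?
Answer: (-86026*√2 + 602179*I)/(1020*(√2 - 7*I)) ≈ -84.339 - 8.1554e-5*I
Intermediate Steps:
r = 208 (r = -6 + 214 = 208)
V(b) = √2*√b (V(b) = √(2*b) = √2*√b)
F(D) = 1/(14 + D)
A(X, R) = (R + 1/(14 + 2*I*√2))/(208 + X) (A(X, R) = (R + 1/(14 + √2*√(-4)))/(X + 208) = (R + 1/(14 + √2*(2*I)))/(208 + X) = (R + 1/(14 + 2*I*√2))/(208 + X))
J(o) = -250/3 (J(o) = (⅔)*(-5)³ = (⅔)*(-125) = -250/3)
J(-373) + A(-38, -171) = -250/3 + (½ - 171*(7 + I*√2))/((7 + I*√2)*(208 - 38)) = -250/3 + (½ + (-1197 - 171*I*√2))/((7 + I*√2)*170) = -250/3 + (1/170)*(-2393/2 - 171*I*√2)/(7 + I*√2) = -250/3 + (-2393/2 - 171*I*√2)/(170*(7 + I*√2))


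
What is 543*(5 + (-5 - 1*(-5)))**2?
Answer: 13575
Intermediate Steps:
543*(5 + (-5 - 1*(-5)))**2 = 543*(5 + (-5 + 5))**2 = 543*(5 + 0)**2 = 543*5**2 = 543*25 = 13575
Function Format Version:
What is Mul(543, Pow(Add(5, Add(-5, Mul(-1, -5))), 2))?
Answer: 13575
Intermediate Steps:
Mul(543, Pow(Add(5, Add(-5, Mul(-1, -5))), 2)) = Mul(543, Pow(Add(5, Add(-5, 5)), 2)) = Mul(543, Pow(Add(5, 0), 2)) = Mul(543, Pow(5, 2)) = Mul(543, 25) = 13575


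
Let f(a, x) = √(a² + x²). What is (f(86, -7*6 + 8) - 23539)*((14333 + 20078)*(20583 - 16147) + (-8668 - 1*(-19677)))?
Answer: -3593421487495 + 305316410*√2138 ≈ -3.5793e+12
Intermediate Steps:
(f(86, -7*6 + 8) - 23539)*((14333 + 20078)*(20583 - 16147) + (-8668 - 1*(-19677))) = (√(86² + (-7*6 + 8)²) - 23539)*((14333 + 20078)*(20583 - 16147) + (-8668 - 1*(-19677))) = (√(7396 + (-42 + 8)²) - 23539)*(34411*4436 + (-8668 + 19677)) = (√(7396 + (-34)²) - 23539)*(152647196 + 11009) = (√(7396 + 1156) - 23539)*152658205 = (√8552 - 23539)*152658205 = (2*√2138 - 23539)*152658205 = (-23539 + 2*√2138)*152658205 = -3593421487495 + 305316410*√2138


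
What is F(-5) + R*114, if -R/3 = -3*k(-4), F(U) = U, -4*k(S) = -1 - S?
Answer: -1549/2 ≈ -774.50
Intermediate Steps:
k(S) = 1/4 + S/4 (k(S) = -(-1 - S)/4 = 1/4 + S/4)
R = -27/4 (R = -(-9)*(1/4 + (1/4)*(-4)) = -(-9)*(1/4 - 1) = -(-9)*(-3)/4 = -3*9/4 = -27/4 ≈ -6.7500)
F(-5) + R*114 = -5 - 27/4*114 = -5 - 1539/2 = -1549/2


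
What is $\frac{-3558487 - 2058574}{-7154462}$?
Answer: $\frac{5617061}{7154462} \approx 0.78511$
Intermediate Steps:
$\frac{-3558487 - 2058574}{-7154462} = \left(-3558487 - 2058574\right) \left(- \frac{1}{7154462}\right) = \left(-5617061\right) \left(- \frac{1}{7154462}\right) = \frac{5617061}{7154462}$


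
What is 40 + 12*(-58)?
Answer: -656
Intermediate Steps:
40 + 12*(-58) = 40 - 696 = -656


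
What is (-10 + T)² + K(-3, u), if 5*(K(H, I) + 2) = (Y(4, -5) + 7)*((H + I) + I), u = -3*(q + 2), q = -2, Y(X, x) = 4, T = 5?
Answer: 82/5 ≈ 16.400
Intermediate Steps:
u = 0 (u = -3*(-2 + 2) = -3*0 = 0)
K(H, I) = -2 + 11*H/5 + 22*I/5 (K(H, I) = -2 + ((4 + 7)*((H + I) + I))/5 = -2 + (11*(H + 2*I))/5 = -2 + (11*H + 22*I)/5 = -2 + (11*H/5 + 22*I/5) = -2 + 11*H/5 + 22*I/5)
(-10 + T)² + K(-3, u) = (-10 + 5)² + (-2 + (11/5)*(-3) + (22/5)*0) = (-5)² + (-2 - 33/5 + 0) = 25 - 43/5 = 82/5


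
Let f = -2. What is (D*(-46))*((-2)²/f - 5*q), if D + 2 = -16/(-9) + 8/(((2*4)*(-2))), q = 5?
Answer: -897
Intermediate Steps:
D = -13/18 (D = -2 + (-16/(-9) + 8/(((2*4)*(-2)))) = -2 + (-16*(-⅑) + 8/((8*(-2)))) = -2 + (16/9 + 8/(-16)) = -2 + (16/9 + 8*(-1/16)) = -2 + (16/9 - ½) = -2 + 23/18 = -13/18 ≈ -0.72222)
(D*(-46))*((-2)²/f - 5*q) = (-13/18*(-46))*((-2)²/(-2) - 5*5) = 299*(4*(-½) - 25)/9 = 299*(-2 - 25)/9 = (299/9)*(-27) = -897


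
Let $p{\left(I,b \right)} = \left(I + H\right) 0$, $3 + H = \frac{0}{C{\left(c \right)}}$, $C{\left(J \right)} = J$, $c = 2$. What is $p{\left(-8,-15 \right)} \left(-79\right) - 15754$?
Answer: $-15754$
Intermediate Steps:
$H = -3$ ($H = -3 + \frac{0}{2} = -3 + 0 \cdot \frac{1}{2} = -3 + 0 = -3$)
$p{\left(I,b \right)} = 0$ ($p{\left(I,b \right)} = \left(I - 3\right) 0 = \left(-3 + I\right) 0 = 0$)
$p{\left(-8,-15 \right)} \left(-79\right) - 15754 = 0 \left(-79\right) - 15754 = 0 - 15754 = -15754$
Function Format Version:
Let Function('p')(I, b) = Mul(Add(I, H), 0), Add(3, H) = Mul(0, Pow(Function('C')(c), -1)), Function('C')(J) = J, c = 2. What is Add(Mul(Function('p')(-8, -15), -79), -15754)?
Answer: -15754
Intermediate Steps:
H = -3 (H = Add(-3, Mul(0, Pow(2, -1))) = Add(-3, Mul(0, Rational(1, 2))) = Add(-3, 0) = -3)
Function('p')(I, b) = 0 (Function('p')(I, b) = Mul(Add(I, -3), 0) = Mul(Add(-3, I), 0) = 0)
Add(Mul(Function('p')(-8, -15), -79), -15754) = Add(Mul(0, -79), -15754) = Add(0, -15754) = -15754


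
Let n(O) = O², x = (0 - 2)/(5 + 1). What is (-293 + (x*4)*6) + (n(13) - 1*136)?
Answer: -268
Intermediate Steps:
x = -⅓ (x = -2/6 = -2*⅙ = -⅓ ≈ -0.33333)
(-293 + (x*4)*6) + (n(13) - 1*136) = (-293 - ⅓*4*6) + (13² - 1*136) = (-293 - 4/3*6) + (169 - 136) = (-293 - 8) + 33 = -301 + 33 = -268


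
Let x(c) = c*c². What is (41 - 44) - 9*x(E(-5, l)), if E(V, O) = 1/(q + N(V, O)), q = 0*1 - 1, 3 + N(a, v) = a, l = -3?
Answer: -242/81 ≈ -2.9877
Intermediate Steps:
N(a, v) = -3 + a
q = -1 (q = 0 - 1 = -1)
E(V, O) = 1/(-4 + V) (E(V, O) = 1/(-1 + (-3 + V)) = 1/(-4 + V))
x(c) = c³
(41 - 44) - 9*x(E(-5, l)) = (41 - 44) - 9/(-4 - 5)³ = -3 - 9*(1/(-9))³ = -3 - 9*(-⅑)³ = -3 - 9*(-1/729) = -3 + 1/81 = -242/81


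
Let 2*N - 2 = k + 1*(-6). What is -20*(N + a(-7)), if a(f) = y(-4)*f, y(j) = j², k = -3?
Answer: 2310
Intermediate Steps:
a(f) = 16*f (a(f) = (-4)²*f = 16*f)
N = -7/2 (N = 1 + (-3 + 1*(-6))/2 = 1 + (-3 - 6)/2 = 1 + (½)*(-9) = 1 - 9/2 = -7/2 ≈ -3.5000)
-20*(N + a(-7)) = -20*(-7/2 + 16*(-7)) = -20*(-7/2 - 112) = -20*(-231/2) = 2310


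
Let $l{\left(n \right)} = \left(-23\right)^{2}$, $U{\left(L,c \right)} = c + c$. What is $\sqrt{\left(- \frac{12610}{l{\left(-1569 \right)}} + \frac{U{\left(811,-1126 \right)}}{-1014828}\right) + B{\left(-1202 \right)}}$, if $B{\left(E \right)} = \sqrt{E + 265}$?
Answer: $\frac{\sqrt{-811595358921201 + 34050270938121 i \sqrt{937}}}{5835261} \approx 2.735 + 5.596 i$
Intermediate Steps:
$U{\left(L,c \right)} = 2 c$
$l{\left(n \right)} = 529$
$B{\left(E \right)} = \sqrt{265 + E}$
$\sqrt{\left(- \frac{12610}{l{\left(-1569 \right)}} + \frac{U{\left(811,-1126 \right)}}{-1014828}\right) + B{\left(-1202 \right)}} = \sqrt{\left(- \frac{12610}{529} + \frac{2 \left(-1126\right)}{-1014828}\right) + \sqrt{265 - 1202}} = \sqrt{\left(\left(-12610\right) \frac{1}{529} - - \frac{563}{253707}\right) + \sqrt{-937}} = \sqrt{\left(- \frac{12610}{529} + \frac{563}{253707}\right) + i \sqrt{937}} = \sqrt{- \frac{3198947443}{134211003} + i \sqrt{937}}$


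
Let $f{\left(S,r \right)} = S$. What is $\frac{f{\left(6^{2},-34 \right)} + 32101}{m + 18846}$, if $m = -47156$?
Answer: $- \frac{32137}{28310} \approx -1.1352$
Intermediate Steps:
$\frac{f{\left(6^{2},-34 \right)} + 32101}{m + 18846} = \frac{6^{2} + 32101}{-47156 + 18846} = \frac{36 + 32101}{-28310} = 32137 \left(- \frac{1}{28310}\right) = - \frac{32137}{28310}$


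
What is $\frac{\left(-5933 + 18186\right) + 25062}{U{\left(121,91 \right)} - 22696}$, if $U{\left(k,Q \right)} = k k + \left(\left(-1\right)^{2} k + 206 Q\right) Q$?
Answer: $\frac{37315}{1708842} \approx 0.021836$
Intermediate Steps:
$U{\left(k,Q \right)} = k^{2} + Q \left(k + 206 Q\right)$ ($U{\left(k,Q \right)} = k^{2} + \left(1 k + 206 Q\right) Q = k^{2} + \left(k + 206 Q\right) Q = k^{2} + Q \left(k + 206 Q\right)$)
$\frac{\left(-5933 + 18186\right) + 25062}{U{\left(121,91 \right)} - 22696} = \frac{\left(-5933 + 18186\right) + 25062}{\left(121^{2} + 206 \cdot 91^{2} + 91 \cdot 121\right) - 22696} = \frac{12253 + 25062}{\left(14641 + 206 \cdot 8281 + 11011\right) - 22696} = \frac{37315}{\left(14641 + 1705886 + 11011\right) - 22696} = \frac{37315}{1731538 - 22696} = \frac{37315}{1708842}$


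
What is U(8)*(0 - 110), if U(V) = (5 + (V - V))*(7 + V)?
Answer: -8250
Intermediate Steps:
U(V) = 35 + 5*V (U(V) = (5 + 0)*(7 + V) = 5*(7 + V) = 35 + 5*V)
U(8)*(0 - 110) = (35 + 5*8)*(0 - 110) = (35 + 40)*(-110) = 75*(-110) = -8250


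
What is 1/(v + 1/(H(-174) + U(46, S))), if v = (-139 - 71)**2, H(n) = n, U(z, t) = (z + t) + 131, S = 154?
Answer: 157/6923701 ≈ 2.2676e-5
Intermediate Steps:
U(z, t) = 131 + t + z (U(z, t) = (t + z) + 131 = 131 + t + z)
v = 44100 (v = (-210)**2 = 44100)
1/(v + 1/(H(-174) + U(46, S))) = 1/(44100 + 1/(-174 + (131 + 154 + 46))) = 1/(44100 + 1/(-174 + 331)) = 1/(44100 + 1/157) = 1/(6923701/157) = 157/6923701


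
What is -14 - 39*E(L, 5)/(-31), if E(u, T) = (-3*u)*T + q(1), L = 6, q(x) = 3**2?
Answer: -3593/31 ≈ -115.90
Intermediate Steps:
q(x) = 9
E(u, T) = 9 - 3*T*u (E(u, T) = (-3*u)*T + 9 = -3*T*u + 9 = 9 - 3*T*u)
-14 - 39*E(L, 5)/(-31) = -14 - 39*(9 - 3*5*6)/(-31) = -14 - 39*(9 - 90)*(-1)/31 = -14 - (-3159)*(-1)/31 = -14 - 39*81/31 = -14 - 3159/31 = -3593/31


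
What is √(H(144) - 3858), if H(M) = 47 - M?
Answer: I*√3955 ≈ 62.889*I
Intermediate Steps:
√(H(144) - 3858) = √((47 - 1*144) - 3858) = √((47 - 144) - 3858) = √(-97 - 3858) = √(-3955) = I*√3955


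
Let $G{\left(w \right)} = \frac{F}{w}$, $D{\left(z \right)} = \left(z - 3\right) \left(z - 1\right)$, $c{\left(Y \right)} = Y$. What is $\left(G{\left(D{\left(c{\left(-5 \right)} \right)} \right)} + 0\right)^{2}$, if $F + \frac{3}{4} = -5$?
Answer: $\frac{529}{36864} \approx 0.01435$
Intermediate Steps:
$F = - \frac{23}{4}$ ($F = - \frac{3}{4} - 5 = - \frac{23}{4} \approx -5.75$)
$D{\left(z \right)} = \left(-1 + z\right) \left(-3 + z\right)$ ($D{\left(z \right)} = \left(-3 + z\right) \left(-1 + z\right) = \left(-1 + z\right) \left(-3 + z\right)$)
$G{\left(w \right)} = - \frac{23}{4 w}$
$\left(G{\left(D{\left(c{\left(-5 \right)} \right)} \right)} + 0\right)^{2} = \left(- \frac{23}{4 \left(3 + \left(-5\right)^{2} - -20\right)} + 0\right)^{2} = \left(- \frac{23}{4 \left(3 + 25 + 20\right)} + 0\right)^{2} = \left(- \frac{23}{4 \cdot 48} + 0\right)^{2} = \left(\left(- \frac{23}{4}\right) \frac{1}{48} + 0\right)^{2} = \left(- \frac{23}{192} + 0\right)^{2} = \left(- \frac{23}{192}\right)^{2} = \frac{529}{36864}$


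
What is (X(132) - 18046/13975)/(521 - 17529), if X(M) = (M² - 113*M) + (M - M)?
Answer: -17515627/118843400 ≈ -0.14738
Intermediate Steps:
X(M) = M² - 113*M (X(M) = (M² - 113*M) + 0 = M² - 113*M)
(X(132) - 18046/13975)/(521 - 17529) = (132*(-113 + 132) - 18046/13975)/(521 - 17529) = (132*19 - 18046*1/13975)/(-17008) = (2508 - 18046/13975)*(-1/17008) = (35031254/13975)*(-1/17008) = -17515627/118843400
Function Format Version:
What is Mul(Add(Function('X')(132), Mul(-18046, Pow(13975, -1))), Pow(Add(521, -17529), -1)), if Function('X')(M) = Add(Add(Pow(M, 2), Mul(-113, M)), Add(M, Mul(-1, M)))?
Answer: Rational(-17515627, 118843400) ≈ -0.14738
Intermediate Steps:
Function('X')(M) = Add(Pow(M, 2), Mul(-113, M)) (Function('X')(M) = Add(Add(Pow(M, 2), Mul(-113, M)), 0) = Add(Pow(M, 2), Mul(-113, M)))
Mul(Add(Function('X')(132), Mul(-18046, Pow(13975, -1))), Pow(Add(521, -17529), -1)) = Mul(Add(Mul(132, Add(-113, 132)), Mul(-18046, Pow(13975, -1))), Pow(Add(521, -17529), -1)) = Mul(Add(Mul(132, 19), Mul(-18046, Rational(1, 13975))), Pow(-17008, -1)) = Mul(Add(2508, Rational(-18046, 13975)), Rational(-1, 17008)) = Mul(Rational(35031254, 13975), Rational(-1, 17008)) = Rational(-17515627, 118843400)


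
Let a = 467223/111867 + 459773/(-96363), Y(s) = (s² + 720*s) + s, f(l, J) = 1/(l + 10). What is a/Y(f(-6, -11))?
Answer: -34188886624/10366612531695 ≈ -0.0032980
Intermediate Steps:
f(l, J) = 1/(10 + l)
Y(s) = s² + 721*s
a = -2136805414/3593279907 (a = 467223*(1/111867) + 459773*(-1/96363) = 155741/37289 - 459773/96363 = -2136805414/3593279907 ≈ -0.59467)
a/Y(f(-6, -11)) = -2136805414*(10 - 6)/(721 + 1/(10 - 6))/3593279907 = -2136805414*4/(721 + 1/4)/3593279907 = -2136805414*4/(721 + ¼)/3593279907 = -2136805414/(3593279907*((¼)*(2885/4))) = -2136805414/(3593279907*2885/16) = -2136805414/3593279907*16/2885 = -34188886624/10366612531695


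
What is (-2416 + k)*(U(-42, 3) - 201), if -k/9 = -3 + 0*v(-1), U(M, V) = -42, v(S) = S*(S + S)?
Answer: 580527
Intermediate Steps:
v(S) = 2*S² (v(S) = S*(2*S) = 2*S²)
k = 27 (k = -9*(-3 + 0*(2*(-1)²)) = -9*(-3 + 0*(2*1)) = -9*(-3 + 0*2) = -9*(-3 + 0) = -9*(-3) = 27)
(-2416 + k)*(U(-42, 3) - 201) = (-2416 + 27)*(-42 - 201) = -2389*(-243) = 580527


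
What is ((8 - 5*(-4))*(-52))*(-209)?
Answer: 304304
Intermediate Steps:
((8 - 5*(-4))*(-52))*(-209) = ((8 + 20)*(-52))*(-209) = (28*(-52))*(-209) = -1456*(-209) = 304304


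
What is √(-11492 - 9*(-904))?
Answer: 2*I*√839 ≈ 57.931*I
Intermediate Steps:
√(-11492 - 9*(-904)) = √(-11492 + 8136) = √(-3356) = 2*I*√839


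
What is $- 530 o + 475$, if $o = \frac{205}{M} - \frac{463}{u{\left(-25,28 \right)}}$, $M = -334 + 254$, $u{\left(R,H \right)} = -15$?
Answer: $- \frac{348629}{24} \approx -14526.0$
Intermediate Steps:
$M = -80$
$o = \frac{6793}{240}$ ($o = \frac{205}{-80} - \frac{463}{-15} = 205 \left(- \frac{1}{80}\right) - - \frac{463}{15} = - \frac{41}{16} + \frac{463}{15} = \frac{6793}{240} \approx 28.304$)
$- 530 o + 475 = \left(-530\right) \frac{6793}{240} + 475 = - \frac{360029}{24} + 475 = - \frac{348629}{24}$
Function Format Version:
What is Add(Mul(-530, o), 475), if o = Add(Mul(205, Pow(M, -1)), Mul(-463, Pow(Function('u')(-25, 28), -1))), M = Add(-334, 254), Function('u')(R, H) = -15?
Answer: Rational(-348629, 24) ≈ -14526.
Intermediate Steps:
M = -80
o = Rational(6793, 240) (o = Add(Mul(205, Pow(-80, -1)), Mul(-463, Pow(-15, -1))) = Add(Mul(205, Rational(-1, 80)), Mul(-463, Rational(-1, 15))) = Add(Rational(-41, 16), Rational(463, 15)) = Rational(6793, 240) ≈ 28.304)
Add(Mul(-530, o), 475) = Add(Mul(-530, Rational(6793, 240)), 475) = Add(Rational(-360029, 24), 475) = Rational(-348629, 24)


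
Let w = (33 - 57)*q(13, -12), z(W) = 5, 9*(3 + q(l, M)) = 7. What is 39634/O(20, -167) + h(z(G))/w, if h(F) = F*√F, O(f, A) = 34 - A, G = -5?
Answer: 39634/201 + 3*√5/32 ≈ 197.39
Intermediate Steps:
q(l, M) = -20/9 (q(l, M) = -3 + (⅑)*7 = -3 + 7/9 = -20/9)
h(F) = F^(3/2)
w = 160/3 (w = (33 - 57)*(-20/9) = -24*(-20/9) = 160/3 ≈ 53.333)
39634/O(20, -167) + h(z(G))/w = 39634/(34 - 1*(-167)) + 5^(3/2)/(160/3) = 39634/(34 + 167) + (5*√5)*(3/160) = 39634/201 + 3*√5/32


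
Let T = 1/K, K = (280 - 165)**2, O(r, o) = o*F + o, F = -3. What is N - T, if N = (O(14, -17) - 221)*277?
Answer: -685041776/13225 ≈ -51799.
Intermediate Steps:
O(r, o) = -2*o (O(r, o) = o*(-3) + o = -3*o + o = -2*o)
N = -51799 (N = (-2*(-17) - 221)*277 = (34 - 221)*277 = -187*277 = -51799)
K = 13225 (K = 115**2 = 13225)
T = 1/13225 ≈ 7.5614e-5
N - T = -51799 - 1*1/13225 = -51799 - 1/13225 = -685041776/13225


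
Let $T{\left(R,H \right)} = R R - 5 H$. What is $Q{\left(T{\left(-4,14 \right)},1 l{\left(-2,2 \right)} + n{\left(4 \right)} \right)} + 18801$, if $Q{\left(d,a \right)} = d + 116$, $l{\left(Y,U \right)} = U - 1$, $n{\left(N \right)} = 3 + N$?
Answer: $18863$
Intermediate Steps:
$l{\left(Y,U \right)} = -1 + U$ ($l{\left(Y,U \right)} = U - 1 = -1 + U$)
$T{\left(R,H \right)} = R^{2} - 5 H$
$Q{\left(d,a \right)} = 116 + d$
$Q{\left(T{\left(-4,14 \right)},1 l{\left(-2,2 \right)} + n{\left(4 \right)} \right)} + 18801 = \left(116 + \left(\left(-4\right)^{2} - 70\right)\right) + 18801 = \left(116 + \left(16 - 70\right)\right) + 18801 = \left(116 - 54\right) + 18801 = 62 + 18801 = 18863$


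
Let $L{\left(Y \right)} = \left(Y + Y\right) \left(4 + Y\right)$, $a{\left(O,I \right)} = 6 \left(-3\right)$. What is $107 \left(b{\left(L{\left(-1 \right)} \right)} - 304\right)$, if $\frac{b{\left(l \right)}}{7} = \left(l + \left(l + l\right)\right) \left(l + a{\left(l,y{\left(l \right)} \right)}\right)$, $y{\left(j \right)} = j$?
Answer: $291040$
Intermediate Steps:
$a{\left(O,I \right)} = -18$
$L{\left(Y \right)} = 2 Y \left(4 + Y\right)$
$b{\left(l \right)} = 21 l \left(-18 + l\right)$ ($b{\left(l \right)} = 7 \left(l + \left(l + l\right)\right) \left(l - 18\right) = 7 \left(l + 2 l\right) \left(-18 + l\right) = 7 \cdot 3 l \left(-18 + l\right) = 21 l \left(-18 + l\right)$)
$107 \left(b{\left(L{\left(-1 \right)} \right)} - 304\right) = 107 \left(21 \cdot 2 \left(-1\right) \left(4 - 1\right) \left(-18 + 2 \left(-1\right) \left(4 - 1\right)\right) - 304\right) = 107 \left(21 \cdot 2 \left(-1\right) 3 \left(-18 + 2 \left(-1\right) 3\right) - 304\right) = 107 \left(21 \left(-6\right) \left(-18 - 6\right) - 304\right) = 107 \left(21 \left(-6\right) \left(-24\right) - 304\right) = 107 \left(3024 - 304\right) = 107 \cdot 2720 = 291040$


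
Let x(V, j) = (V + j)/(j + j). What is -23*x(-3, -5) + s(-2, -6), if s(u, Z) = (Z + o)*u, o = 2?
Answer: -52/5 ≈ -10.400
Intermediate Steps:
x(V, j) = (V + j)/(2*j) (x(V, j) = (V + j)/((2*j)) = (V + j)*(1/(2*j)) = (V + j)/(2*j))
s(u, Z) = u*(2 + Z) (s(u, Z) = (Z + 2)*u = (2 + Z)*u = u*(2 + Z))
-23*x(-3, -5) + s(-2, -6) = -23*(-3 - 5)/(2*(-5)) - 2*(2 - 6) = -23*(-1)*(-8)/(2*5) - 2*(-4) = -23*⅘ + 8 = -92/5 + 8 = -52/5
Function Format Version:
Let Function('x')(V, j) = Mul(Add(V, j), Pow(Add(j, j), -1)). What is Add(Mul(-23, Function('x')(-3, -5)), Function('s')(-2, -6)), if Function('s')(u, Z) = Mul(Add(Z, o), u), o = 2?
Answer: Rational(-52, 5) ≈ -10.400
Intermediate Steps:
Function('x')(V, j) = Mul(Rational(1, 2), Pow(j, -1), Add(V, j)) (Function('x')(V, j) = Mul(Add(V, j), Pow(Mul(2, j), -1)) = Mul(Add(V, j), Mul(Rational(1, 2), Pow(j, -1))) = Mul(Rational(1, 2), Pow(j, -1), Add(V, j)))
Function('s')(u, Z) = Mul(u, Add(2, Z)) (Function('s')(u, Z) = Mul(Add(Z, 2), u) = Mul(Add(2, Z), u) = Mul(u, Add(2, Z)))
Add(Mul(-23, Function('x')(-3, -5)), Function('s')(-2, -6)) = Add(Mul(-23, Mul(Rational(1, 2), Pow(-5, -1), Add(-3, -5))), Mul(-2, Add(2, -6))) = Add(Mul(-23, Mul(Rational(1, 2), Rational(-1, 5), -8)), Mul(-2, -4)) = Add(Mul(-23, Rational(4, 5)), 8) = Add(Rational(-92, 5), 8) = Rational(-52, 5)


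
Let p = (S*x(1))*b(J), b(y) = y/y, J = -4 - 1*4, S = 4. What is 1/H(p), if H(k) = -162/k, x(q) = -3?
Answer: 2/27 ≈ 0.074074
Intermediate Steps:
J = -8 (J = -4 - 4 = -8)
b(y) = 1
p = -12 (p = (4*(-3))*1 = -12*1 = -12)
1/H(p) = 1/(-162/(-12)) = 1/(-162*(-1/12)) = 1/(27/2) = 2/27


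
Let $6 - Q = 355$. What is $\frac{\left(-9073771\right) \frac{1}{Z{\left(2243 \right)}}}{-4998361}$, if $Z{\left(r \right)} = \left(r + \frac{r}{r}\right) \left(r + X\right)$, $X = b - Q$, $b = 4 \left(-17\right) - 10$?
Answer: $\frac{9073771}{28197833719176} \approx 3.2179 \cdot 10^{-7}$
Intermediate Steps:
$Q = -349$ ($Q = 6 - 355 = -349$)
$b = -78$ ($b = -68 - 10 = -78$)
$X = 271$ ($X = -78 - -349 = -78 + 349 = 271$)
$Z{\left(r \right)} = \left(1 + r\right) \left(271 + r\right)$ ($Z{\left(r \right)} = \left(r + \frac{r}{r}\right) \left(r + 271\right) = \left(r + 1\right) \left(271 + r\right) = \left(1 + r\right) \left(271 + r\right)$)
$\frac{\left(-9073771\right) \frac{1}{Z{\left(2243 \right)}}}{-4998361} = \frac{\left(-9073771\right) \frac{1}{271 + 2243^{2} + 272 \cdot 2243}}{-4998361} = - \frac{9073771}{271 + 5031049 + 610096} \left(- \frac{1}{4998361}\right) = - \frac{9073771}{5641416} \left(- \frac{1}{4998361}\right) = \left(-9073771\right) \frac{1}{5641416} \left(- \frac{1}{4998361}\right) = \left(- \frac{9073771}{5641416}\right) \left(- \frac{1}{4998361}\right) = \frac{9073771}{28197833719176}$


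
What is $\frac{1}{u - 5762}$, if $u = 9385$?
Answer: $\frac{1}{3623} \approx 0.00027601$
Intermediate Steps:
$\frac{1}{u - 5762} = \frac{1}{9385 - 5762} = \frac{1}{3623}$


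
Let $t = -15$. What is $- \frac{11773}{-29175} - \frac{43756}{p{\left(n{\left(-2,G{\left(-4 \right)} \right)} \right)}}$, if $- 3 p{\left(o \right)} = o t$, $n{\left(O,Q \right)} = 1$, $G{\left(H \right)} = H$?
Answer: $- \frac{255304487}{29175} \approx -8750.8$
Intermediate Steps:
$p{\left(o \right)} = 5 o$ ($p{\left(o \right)} = - \frac{o \left(-15\right)}{3} = - \frac{\left(-15\right) o}{3} = 5 o$)
$- \frac{11773}{-29175} - \frac{43756}{p{\left(n{\left(-2,G{\left(-4 \right)} \right)} \right)}} = - \frac{11773}{-29175} - \frac{43756}{5 \cdot 1} = \left(-11773\right) \left(- \frac{1}{29175}\right) - \frac{43756}{5} = \frac{11773}{29175} - \frac{43756}{5} = - \frac{255304487}{29175}$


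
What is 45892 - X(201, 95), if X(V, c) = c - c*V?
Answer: 64892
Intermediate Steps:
X(V, c) = c - V*c
45892 - X(201, 95) = 45892 - 95*(1 - 1*201) = 45892 - 95*(1 - 201) = 45892 - 95*(-200) = 45892 - 1*(-19000) = 45892 + 19000 = 64892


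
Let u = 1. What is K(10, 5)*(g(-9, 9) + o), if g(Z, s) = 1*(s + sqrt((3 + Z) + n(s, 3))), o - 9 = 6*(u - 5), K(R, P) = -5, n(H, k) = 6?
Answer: 30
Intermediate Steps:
o = -15 (o = 9 + 6*(1 - 5) = 9 + 6*(-4) = 9 - 24 = -15)
g(Z, s) = s + sqrt(9 + Z) (g(Z, s) = 1*(s + sqrt((3 + Z) + 6)) = 1*(s + sqrt(9 + Z)) = s + sqrt(9 + Z))
K(10, 5)*(g(-9, 9) + o) = -5*((9 + sqrt(9 - 9)) - 15) = -5*((9 + sqrt(0)) - 15) = -5*((9 + 0) - 15) = -5*(9 - 15) = -5*(-6) = 30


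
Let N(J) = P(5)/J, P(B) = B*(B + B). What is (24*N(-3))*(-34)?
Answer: 13600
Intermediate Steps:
P(B) = 2*B**2 (P(B) = B*(2*B) = 2*B**2)
N(J) = 50/J (N(J) = (2*5**2)/J = (2*25)/J = 50/J)
(24*N(-3))*(-34) = (24*(50/(-3)))*(-34) = (24*(50*(-1/3)))*(-34) = (24*(-50/3))*(-34) = -400*(-34) = 13600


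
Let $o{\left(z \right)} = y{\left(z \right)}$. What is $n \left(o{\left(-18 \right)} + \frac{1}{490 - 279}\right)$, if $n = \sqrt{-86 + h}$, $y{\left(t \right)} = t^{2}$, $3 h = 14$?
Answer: $\frac{136730 i \sqrt{183}}{633} \approx 2922.0 i$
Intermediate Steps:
$h = \frac{14}{3}$ ($h = \frac{1}{3} \cdot 14 = \frac{14}{3} \approx 4.6667$)
$o{\left(z \right)} = z^{2}$
$n = \frac{2 i \sqrt{183}}{3}$ ($n = \sqrt{-86 + \frac{14}{3}} = \sqrt{- \frac{244}{3}} = \frac{2 i \sqrt{183}}{3} \approx 9.0185 i$)
$n \left(o{\left(-18 \right)} + \frac{1}{490 - 279}\right) = \frac{2 i \sqrt{183}}{3} \left(\left(-18\right)^{2} + \frac{1}{490 - 279}\right) = \frac{2 i \sqrt{183}}{3} \left(324 + \frac{1}{211}\right) = \frac{2 i \sqrt{183}}{3} \cdot \frac{68365}{211} = \frac{136730 i \sqrt{183}}{633}$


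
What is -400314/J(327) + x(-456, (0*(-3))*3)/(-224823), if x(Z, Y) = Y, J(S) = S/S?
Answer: -400314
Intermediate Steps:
J(S) = 1
-400314/J(327) + x(-456, (0*(-3))*3)/(-224823) = -400314/1 + ((0*(-3))*3)/(-224823) = -400314*1 + (0*3)*(-1/224823) = -400314 + 0*(-1/224823) = -400314 + 0 = -400314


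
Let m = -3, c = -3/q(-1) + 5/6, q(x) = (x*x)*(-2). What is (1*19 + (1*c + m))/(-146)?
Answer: -55/438 ≈ -0.12557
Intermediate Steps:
q(x) = -2*x**2 (q(x) = x**2*(-2) = -2*x**2)
c = 7/3 (c = -3/((-2*(-1)**2)) + 5/6 = -3/((-2*1)) + 5*(1/6) = -3/(-2) + 5/6 = -3*(-1/2) + 5/6 = 3/2 + 5/6 = 7/3 ≈ 2.3333)
(1*19 + (1*c + m))/(-146) = (1*19 + (1*(7/3) - 3))/(-146) = (19 + (7/3 - 3))*(-1/146) = (19 - 2/3)*(-1/146) = (55/3)*(-1/146) = -55/438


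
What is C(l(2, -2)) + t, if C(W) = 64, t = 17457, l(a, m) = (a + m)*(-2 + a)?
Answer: 17521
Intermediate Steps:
l(a, m) = (-2 + a)*(a + m)
C(l(2, -2)) + t = 64 + 17457 = 17521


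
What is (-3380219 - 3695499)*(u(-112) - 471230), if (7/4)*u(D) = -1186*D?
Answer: 2797215294068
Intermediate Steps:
u(D) = -4744*D/7 (u(D) = 4*(-1186*D)/7 = -4744*D/7)
(-3380219 - 3695499)*(u(-112) - 471230) = (-3380219 - 3695499)*(-4744/7*(-112) - 471230) = -7075718*(75904 - 471230) = -7075718*(-395326) = 2797215294068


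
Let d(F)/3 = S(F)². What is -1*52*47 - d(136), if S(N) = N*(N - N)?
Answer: -2444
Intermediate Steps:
S(N) = 0 (S(N) = N*0 = 0)
d(F) = 0 (d(F) = 3*0² = 3*0 = 0)
-1*52*47 - d(136) = -1*52*47 - 1*0 = -52*47 + 0 = -2444 + 0 = -2444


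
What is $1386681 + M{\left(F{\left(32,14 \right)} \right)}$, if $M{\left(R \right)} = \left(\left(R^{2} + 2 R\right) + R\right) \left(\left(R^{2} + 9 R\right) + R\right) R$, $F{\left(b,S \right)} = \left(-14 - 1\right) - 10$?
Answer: $-3769569$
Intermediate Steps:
$F{\left(b,S \right)} = -25$ ($F{\left(b,S \right)} = -15 - 10 = -25$)
$M{\left(R \right)} = R \left(R^{2} + 3 R\right) \left(R^{2} + 10 R\right)$ ($M{\left(R \right)} = \left(R^{2} + 3 R\right) \left(R^{2} + 10 R\right) R = R \left(R^{2} + 3 R\right) \left(R^{2} + 10 R\right)$)
$1386681 + M{\left(F{\left(32,14 \right)} \right)} = 1386681 + \left(-25\right)^{3} \left(30 + \left(-25\right)^{2} + 13 \left(-25\right)\right) = 1386681 - 15625 \left(30 + 625 - 325\right) = 1386681 - 5156250 = -3769569$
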